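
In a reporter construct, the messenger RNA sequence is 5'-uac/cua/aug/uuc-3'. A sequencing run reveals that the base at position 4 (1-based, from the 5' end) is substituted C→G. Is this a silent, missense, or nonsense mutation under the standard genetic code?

Position 4 falls in codon 2: CUA → Leu.
After the substitution the codon is GUA → Val.
Leu ≠ Val, so this is a missense mutation.

missense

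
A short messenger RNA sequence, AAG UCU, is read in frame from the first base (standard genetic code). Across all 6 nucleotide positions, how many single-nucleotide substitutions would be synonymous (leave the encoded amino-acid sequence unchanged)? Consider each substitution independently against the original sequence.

4

Codon 1 (AAG, Lys): 1 synonymous substitution.
Codon 2 (UCU, Ser): 3 synonymous substitutions.
Total: 1 + 3 = 4.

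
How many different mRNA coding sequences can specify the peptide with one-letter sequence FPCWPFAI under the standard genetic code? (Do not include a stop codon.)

Phe: 2 codons.
Pro: 4 codons.
Cys: 2 codons.
Trp: 1 codon.
Pro: 4 codons.
Phe: 2 codons.
Ala: 4 codons.
Ile: 3 codons.
2 × 4 × 2 × 1 × 4 × 2 × 4 × 3 = 1536.

1536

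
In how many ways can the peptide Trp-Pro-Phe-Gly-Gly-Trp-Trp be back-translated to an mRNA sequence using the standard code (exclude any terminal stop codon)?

Trp: 1 codon.
Pro: 4 codons.
Phe: 2 codons.
Gly: 4 codons.
Gly: 4 codons.
Trp: 1 codon.
Trp: 1 codon.
1 × 4 × 2 × 4 × 4 × 1 × 1 = 128.

128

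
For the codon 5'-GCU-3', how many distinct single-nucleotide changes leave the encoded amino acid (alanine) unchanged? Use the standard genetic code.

3

Position 1: none → 0 synonymous.
Position 2: none → 0 synonymous.
Position 3: GCC, GCA, GCG → 3 synonymous.
Total: 0 + 0 + 3 = 3.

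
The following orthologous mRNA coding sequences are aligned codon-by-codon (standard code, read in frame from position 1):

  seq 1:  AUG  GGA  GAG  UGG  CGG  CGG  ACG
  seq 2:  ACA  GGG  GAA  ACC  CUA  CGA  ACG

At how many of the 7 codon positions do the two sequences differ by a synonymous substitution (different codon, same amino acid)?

Codon 1: AUG Met / ACA Thr — nonsynonymous.
Codon 2: GGA Gly / GGG Gly — synonymous.
Codon 3: GAG Glu / GAA Glu — synonymous.
Codon 4: UGG Trp / ACC Thr — nonsynonymous.
Codon 5: CGG Arg / CUA Leu — nonsynonymous.
Codon 6: CGG Arg / CGA Arg — synonymous.
Codon 7: ACG Thr / ACG Thr — identical.
Synonymous differences: 3.

3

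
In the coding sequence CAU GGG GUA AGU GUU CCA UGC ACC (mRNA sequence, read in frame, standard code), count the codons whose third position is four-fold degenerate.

Codon 1 CAU (His): third position 2-fold.
Codon 2 GGG (Gly): third position 4-fold.
Codon 3 GUA (Val): third position 4-fold.
Codon 4 AGU (Ser): third position 2-fold.
Codon 5 GUU (Val): third position 4-fold.
Codon 6 CCA (Pro): third position 4-fold.
Codon 7 UGC (Cys): third position 2-fold.
Codon 8 ACC (Thr): third position 4-fold.
Four-fold degenerate third positions: 5.

5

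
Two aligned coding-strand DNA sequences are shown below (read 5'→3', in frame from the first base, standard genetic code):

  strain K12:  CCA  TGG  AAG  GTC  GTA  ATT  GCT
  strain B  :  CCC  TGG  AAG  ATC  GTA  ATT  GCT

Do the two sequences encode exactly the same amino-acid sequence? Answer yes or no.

no

Codon 1: CCA Pro / CCC Pro — synonymous.
Codon 2: TGG Trp / TGG Trp — identical.
Codon 3: AAG Lys / AAG Lys — identical.
Codon 4: GTC Val / ATC Ile — nonsynonymous.
Codon 5: GTA Val / GTA Val — identical.
Codon 6: ATT Ile / ATT Ile — identical.
Codon 7: GCT Ala / GCT Ala — identical.
Nonsynonymous differences: 1 → different protein.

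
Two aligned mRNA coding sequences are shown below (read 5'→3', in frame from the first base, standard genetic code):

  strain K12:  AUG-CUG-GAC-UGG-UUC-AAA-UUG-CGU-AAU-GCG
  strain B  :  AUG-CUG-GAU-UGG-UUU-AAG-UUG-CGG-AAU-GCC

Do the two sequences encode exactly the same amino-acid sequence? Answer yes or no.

yes

Codon 1: AUG Met / AUG Met — identical.
Codon 2: CUG Leu / CUG Leu — identical.
Codon 3: GAC Asp / GAU Asp — synonymous.
Codon 4: UGG Trp / UGG Trp — identical.
Codon 5: UUC Phe / UUU Phe — synonymous.
Codon 6: AAA Lys / AAG Lys — synonymous.
Codon 7: UUG Leu / UUG Leu — identical.
Codon 8: CGU Arg / CGG Arg — synonymous.
Codon 9: AAU Asn / AAU Asn — identical.
Codon 10: GCG Ala / GCC Ala — synonymous.
Nonsynonymous differences: 0 → same protein.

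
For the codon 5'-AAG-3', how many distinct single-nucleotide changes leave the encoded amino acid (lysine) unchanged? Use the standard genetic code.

Position 1: none → 0 synonymous.
Position 2: none → 0 synonymous.
Position 3: AAA → 1 synonymous.
Total: 0 + 0 + 1 = 1.

1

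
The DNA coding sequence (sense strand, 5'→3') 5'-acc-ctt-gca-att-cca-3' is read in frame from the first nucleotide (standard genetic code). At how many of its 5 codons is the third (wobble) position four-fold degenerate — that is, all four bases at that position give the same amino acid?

Codon 1 ACC (Thr): third position 4-fold.
Codon 2 CTT (Leu): third position 4-fold.
Codon 3 GCA (Ala): third position 4-fold.
Codon 4 ATT (Ile): third position 3-fold.
Codon 5 CCA (Pro): third position 4-fold.
Four-fold degenerate third positions: 4.

4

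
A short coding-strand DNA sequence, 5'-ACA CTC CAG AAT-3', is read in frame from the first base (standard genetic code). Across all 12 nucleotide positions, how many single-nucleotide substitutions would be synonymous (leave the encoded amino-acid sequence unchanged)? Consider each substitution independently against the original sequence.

Codon 1 (ACA, Thr): 3 synonymous substitutions.
Codon 2 (CTC, Leu): 3 synonymous substitutions.
Codon 3 (CAG, Gln): 1 synonymous substitution.
Codon 4 (AAT, Asn): 1 synonymous substitution.
Total: 3 + 3 + 1 + 1 = 8.

8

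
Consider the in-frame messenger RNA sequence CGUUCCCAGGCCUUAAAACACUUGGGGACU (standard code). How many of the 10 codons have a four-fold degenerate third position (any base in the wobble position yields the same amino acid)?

5

Codon 1 CGU (Arg): third position 4-fold.
Codon 2 UCC (Ser): third position 4-fold.
Codon 3 CAG (Gln): third position 2-fold.
Codon 4 GCC (Ala): third position 4-fold.
Codon 5 UUA (Leu): third position 2-fold.
Codon 6 AAA (Lys): third position 2-fold.
Codon 7 CAC (His): third position 2-fold.
Codon 8 UUG (Leu): third position 2-fold.
Codon 9 GGG (Gly): third position 4-fold.
Codon 10 ACU (Thr): third position 4-fold.
Four-fold degenerate third positions: 5.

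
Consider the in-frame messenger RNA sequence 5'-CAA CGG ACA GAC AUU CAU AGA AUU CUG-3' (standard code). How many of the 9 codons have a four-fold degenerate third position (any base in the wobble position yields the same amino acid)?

Codon 1 CAA (Gln): third position 2-fold.
Codon 2 CGG (Arg): third position 4-fold.
Codon 3 ACA (Thr): third position 4-fold.
Codon 4 GAC (Asp): third position 2-fold.
Codon 5 AUU (Ile): third position 3-fold.
Codon 6 CAU (His): third position 2-fold.
Codon 7 AGA (Arg): third position 2-fold.
Codon 8 AUU (Ile): third position 3-fold.
Codon 9 CUG (Leu): third position 4-fold.
Four-fold degenerate third positions: 3.

3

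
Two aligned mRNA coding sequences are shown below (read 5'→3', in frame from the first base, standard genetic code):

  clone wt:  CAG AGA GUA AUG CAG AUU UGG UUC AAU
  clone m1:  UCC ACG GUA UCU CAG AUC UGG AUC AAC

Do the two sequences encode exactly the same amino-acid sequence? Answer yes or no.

Codon 1: CAG Gln / UCC Ser — nonsynonymous.
Codon 2: AGA Arg / ACG Thr — nonsynonymous.
Codon 3: GUA Val / GUA Val — identical.
Codon 4: AUG Met / UCU Ser — nonsynonymous.
Codon 5: CAG Gln / CAG Gln — identical.
Codon 6: AUU Ile / AUC Ile — synonymous.
Codon 7: UGG Trp / UGG Trp — identical.
Codon 8: UUC Phe / AUC Ile — nonsynonymous.
Codon 9: AAU Asn / AAC Asn — synonymous.
Nonsynonymous differences: 4 → different protein.

no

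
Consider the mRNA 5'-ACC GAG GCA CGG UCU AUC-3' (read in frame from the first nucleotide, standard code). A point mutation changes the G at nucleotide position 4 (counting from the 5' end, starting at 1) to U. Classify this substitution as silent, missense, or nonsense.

nonsense

Position 4 falls in codon 2: GAG → Glu.
After the substitution the codon is UAG → Stop.
The new codon is a stop codon, so this is a nonsense mutation.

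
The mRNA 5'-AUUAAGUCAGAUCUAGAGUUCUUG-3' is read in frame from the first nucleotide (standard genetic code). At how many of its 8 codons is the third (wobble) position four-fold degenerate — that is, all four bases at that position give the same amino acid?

Codon 1 AUU (Ile): third position 3-fold.
Codon 2 AAG (Lys): third position 2-fold.
Codon 3 UCA (Ser): third position 4-fold.
Codon 4 GAU (Asp): third position 2-fold.
Codon 5 CUA (Leu): third position 4-fold.
Codon 6 GAG (Glu): third position 2-fold.
Codon 7 UUC (Phe): third position 2-fold.
Codon 8 UUG (Leu): third position 2-fold.
Four-fold degenerate third positions: 2.

2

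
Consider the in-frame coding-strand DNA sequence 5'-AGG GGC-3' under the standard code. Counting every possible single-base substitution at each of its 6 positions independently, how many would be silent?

Codon 1 (AGG, Arg): 2 synonymous substitutions.
Codon 2 (GGC, Gly): 3 synonymous substitutions.
Total: 2 + 3 = 5.

5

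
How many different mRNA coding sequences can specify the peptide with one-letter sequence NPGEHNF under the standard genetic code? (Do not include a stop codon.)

Asn: 2 codons.
Pro: 4 codons.
Gly: 4 codons.
Glu: 2 codons.
His: 2 codons.
Asn: 2 codons.
Phe: 2 codons.
2 × 4 × 4 × 2 × 2 × 2 × 2 = 512.

512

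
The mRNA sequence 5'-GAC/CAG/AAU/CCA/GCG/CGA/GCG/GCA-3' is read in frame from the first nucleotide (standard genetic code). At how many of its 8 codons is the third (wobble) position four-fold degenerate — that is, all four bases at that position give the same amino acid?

5

Codon 1 GAC (Asp): third position 2-fold.
Codon 2 CAG (Gln): third position 2-fold.
Codon 3 AAU (Asn): third position 2-fold.
Codon 4 CCA (Pro): third position 4-fold.
Codon 5 GCG (Ala): third position 4-fold.
Codon 6 CGA (Arg): third position 4-fold.
Codon 7 GCG (Ala): third position 4-fold.
Codon 8 GCA (Ala): third position 4-fold.
Four-fold degenerate third positions: 5.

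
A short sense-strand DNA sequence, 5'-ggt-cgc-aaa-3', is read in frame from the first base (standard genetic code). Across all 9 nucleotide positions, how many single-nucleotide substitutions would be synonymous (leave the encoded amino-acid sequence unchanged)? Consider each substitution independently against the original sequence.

Codon 1 (GGT, Gly): 3 synonymous substitutions.
Codon 2 (CGC, Arg): 3 synonymous substitutions.
Codon 3 (AAA, Lys): 1 synonymous substitution.
Total: 3 + 3 + 1 = 7.

7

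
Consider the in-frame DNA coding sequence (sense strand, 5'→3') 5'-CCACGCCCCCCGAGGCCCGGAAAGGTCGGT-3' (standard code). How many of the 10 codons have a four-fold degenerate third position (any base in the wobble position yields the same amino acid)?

Codon 1 CCA (Pro): third position 4-fold.
Codon 2 CGC (Arg): third position 4-fold.
Codon 3 CCC (Pro): third position 4-fold.
Codon 4 CCG (Pro): third position 4-fold.
Codon 5 AGG (Arg): third position 2-fold.
Codon 6 CCC (Pro): third position 4-fold.
Codon 7 GGA (Gly): third position 4-fold.
Codon 8 AAG (Lys): third position 2-fold.
Codon 9 GTC (Val): third position 4-fold.
Codon 10 GGT (Gly): third position 4-fold.
Four-fold degenerate third positions: 8.

8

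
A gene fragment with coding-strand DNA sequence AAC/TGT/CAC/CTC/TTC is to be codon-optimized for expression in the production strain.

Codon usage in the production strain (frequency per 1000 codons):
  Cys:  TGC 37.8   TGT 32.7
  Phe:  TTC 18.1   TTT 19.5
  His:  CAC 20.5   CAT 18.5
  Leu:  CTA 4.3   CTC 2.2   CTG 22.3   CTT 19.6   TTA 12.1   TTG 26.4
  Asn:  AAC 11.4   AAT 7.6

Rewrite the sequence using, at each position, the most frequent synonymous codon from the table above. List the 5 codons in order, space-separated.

AAC TGC CAC TTG TTT

Codon 1 (Asn): best is AAC at 11.4.
Codon 2 (Cys): best is TGC at 37.8.
Codon 3 (His): best is CAC at 20.5.
Codon 4 (Leu): best is TTG at 26.4.
Codon 5 (Phe): best is TTT at 19.5.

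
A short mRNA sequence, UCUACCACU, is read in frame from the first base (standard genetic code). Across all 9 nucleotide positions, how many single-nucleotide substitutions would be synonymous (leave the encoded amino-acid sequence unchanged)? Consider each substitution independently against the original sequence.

9

Codon 1 (UCU, Ser): 3 synonymous substitutions.
Codon 2 (ACC, Thr): 3 synonymous substitutions.
Codon 3 (ACU, Thr): 3 synonymous substitutions.
Total: 3 + 3 + 3 = 9.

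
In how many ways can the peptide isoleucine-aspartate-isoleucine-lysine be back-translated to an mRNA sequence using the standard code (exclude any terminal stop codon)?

Ile: 3 codons.
Asp: 2 codons.
Ile: 3 codons.
Lys: 2 codons.
3 × 2 × 3 × 2 = 36.

36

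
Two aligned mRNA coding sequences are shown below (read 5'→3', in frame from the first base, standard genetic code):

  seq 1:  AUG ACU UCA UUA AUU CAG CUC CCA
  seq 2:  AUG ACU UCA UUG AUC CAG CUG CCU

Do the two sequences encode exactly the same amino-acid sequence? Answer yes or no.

Codon 1: AUG Met / AUG Met — identical.
Codon 2: ACU Thr / ACU Thr — identical.
Codon 3: UCA Ser / UCA Ser — identical.
Codon 4: UUA Leu / UUG Leu — synonymous.
Codon 5: AUU Ile / AUC Ile — synonymous.
Codon 6: CAG Gln / CAG Gln — identical.
Codon 7: CUC Leu / CUG Leu — synonymous.
Codon 8: CCA Pro / CCU Pro — synonymous.
Nonsynonymous differences: 0 → same protein.

yes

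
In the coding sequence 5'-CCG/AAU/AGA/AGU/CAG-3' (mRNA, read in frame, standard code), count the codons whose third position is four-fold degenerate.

1

Codon 1 CCG (Pro): third position 4-fold.
Codon 2 AAU (Asn): third position 2-fold.
Codon 3 AGA (Arg): third position 2-fold.
Codon 4 AGU (Ser): third position 2-fold.
Codon 5 CAG (Gln): third position 2-fold.
Four-fold degenerate third positions: 1.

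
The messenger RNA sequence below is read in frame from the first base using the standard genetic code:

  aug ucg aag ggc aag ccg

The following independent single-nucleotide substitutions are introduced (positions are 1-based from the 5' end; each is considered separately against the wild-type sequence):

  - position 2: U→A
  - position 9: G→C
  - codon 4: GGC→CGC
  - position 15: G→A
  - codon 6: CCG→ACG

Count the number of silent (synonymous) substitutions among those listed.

1

Codon 1: AUG (Met) → AAG (Lys) — missense.
Codon 3: AAG (Lys) → AAC (Asn) — missense.
Codon 4: GGC (Gly) → CGC (Arg) — missense.
Codon 5: AAG (Lys) → AAA (Lys) — synonymous.
Codon 6: CCG (Pro) → ACG (Thr) — missense.
Synonymous: 1 of 5.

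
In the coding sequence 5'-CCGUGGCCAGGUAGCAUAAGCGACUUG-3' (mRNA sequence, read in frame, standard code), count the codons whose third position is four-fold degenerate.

3

Codon 1 CCG (Pro): third position 4-fold.
Codon 2 UGG (Trp): third position 1-fold.
Codon 3 CCA (Pro): third position 4-fold.
Codon 4 GGU (Gly): third position 4-fold.
Codon 5 AGC (Ser): third position 2-fold.
Codon 6 AUA (Ile): third position 3-fold.
Codon 7 AGC (Ser): third position 2-fold.
Codon 8 GAC (Asp): third position 2-fold.
Codon 9 UUG (Leu): third position 2-fold.
Four-fold degenerate third positions: 3.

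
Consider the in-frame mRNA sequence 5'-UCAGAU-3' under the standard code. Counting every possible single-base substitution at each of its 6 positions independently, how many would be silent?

Codon 1 (UCA, Ser): 3 synonymous substitutions.
Codon 2 (GAU, Asp): 1 synonymous substitution.
Total: 3 + 1 = 4.

4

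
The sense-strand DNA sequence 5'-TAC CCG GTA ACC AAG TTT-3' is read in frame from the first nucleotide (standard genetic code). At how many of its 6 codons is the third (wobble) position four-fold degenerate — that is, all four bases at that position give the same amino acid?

3

Codon 1 TAC (Tyr): third position 2-fold.
Codon 2 CCG (Pro): third position 4-fold.
Codon 3 GTA (Val): third position 4-fold.
Codon 4 ACC (Thr): third position 4-fold.
Codon 5 AAG (Lys): third position 2-fold.
Codon 6 TTT (Phe): third position 2-fold.
Four-fold degenerate third positions: 3.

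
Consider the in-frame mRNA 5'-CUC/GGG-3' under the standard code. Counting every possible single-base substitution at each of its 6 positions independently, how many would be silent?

Codon 1 (CUC, Leu): 3 synonymous substitutions.
Codon 2 (GGG, Gly): 3 synonymous substitutions.
Total: 3 + 3 = 6.

6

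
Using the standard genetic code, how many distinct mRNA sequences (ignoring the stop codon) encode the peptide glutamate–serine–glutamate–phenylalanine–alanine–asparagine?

Glu: 2 codons.
Ser: 6 codons.
Glu: 2 codons.
Phe: 2 codons.
Ala: 4 codons.
Asn: 2 codons.
2 × 6 × 2 × 2 × 4 × 2 = 384.

384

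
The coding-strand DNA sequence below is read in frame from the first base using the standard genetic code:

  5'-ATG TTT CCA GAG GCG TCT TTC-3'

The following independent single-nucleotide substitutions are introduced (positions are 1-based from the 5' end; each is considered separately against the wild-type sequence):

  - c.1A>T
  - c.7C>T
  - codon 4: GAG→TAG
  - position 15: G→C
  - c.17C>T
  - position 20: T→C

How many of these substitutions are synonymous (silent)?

1

Codon 1: ATG (Met) → TTG (Leu) — missense.
Codon 3: CCA (Pro) → TCA (Ser) — missense.
Codon 4: GAG (Glu) → TAG (Stop) — nonsense.
Codon 5: GCG (Ala) → GCC (Ala) — synonymous.
Codon 6: TCT (Ser) → TTT (Phe) — missense.
Codon 7: TTC (Phe) → TCC (Ser) — missense.
Synonymous: 1 of 6.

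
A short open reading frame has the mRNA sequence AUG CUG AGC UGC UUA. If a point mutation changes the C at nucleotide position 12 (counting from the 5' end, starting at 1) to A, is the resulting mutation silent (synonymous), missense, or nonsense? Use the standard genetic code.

nonsense

Position 12 falls in codon 4: UGC → Cys.
After the substitution the codon is UGA → Stop.
The new codon is a stop codon, so this is a nonsense mutation.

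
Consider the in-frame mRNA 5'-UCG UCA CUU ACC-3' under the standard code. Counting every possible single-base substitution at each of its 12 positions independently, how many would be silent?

12

Codon 1 (UCG, Ser): 3 synonymous substitutions.
Codon 2 (UCA, Ser): 3 synonymous substitutions.
Codon 3 (CUU, Leu): 3 synonymous substitutions.
Codon 4 (ACC, Thr): 3 synonymous substitutions.
Total: 3 + 3 + 3 + 3 = 12.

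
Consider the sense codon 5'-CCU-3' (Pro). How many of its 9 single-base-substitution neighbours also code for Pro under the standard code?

3

Position 1: none → 0 synonymous.
Position 2: none → 0 synonymous.
Position 3: CCC, CCA, CCG → 3 synonymous.
Total: 0 + 0 + 3 = 3.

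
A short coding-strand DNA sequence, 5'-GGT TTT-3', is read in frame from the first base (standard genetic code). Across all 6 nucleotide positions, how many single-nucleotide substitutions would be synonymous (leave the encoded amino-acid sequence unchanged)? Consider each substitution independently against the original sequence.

4

Codon 1 (GGT, Gly): 3 synonymous substitutions.
Codon 2 (TTT, Phe): 1 synonymous substitution.
Total: 3 + 1 = 4.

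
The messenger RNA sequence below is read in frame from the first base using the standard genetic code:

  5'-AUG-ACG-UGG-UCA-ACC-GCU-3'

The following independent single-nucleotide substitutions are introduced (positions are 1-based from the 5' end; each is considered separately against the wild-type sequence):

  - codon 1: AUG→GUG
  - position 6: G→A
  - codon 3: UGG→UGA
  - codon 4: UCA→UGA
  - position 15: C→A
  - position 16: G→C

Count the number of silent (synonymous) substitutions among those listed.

2

Codon 1: AUG (Met) → GUG (Val) — missense.
Codon 2: ACG (Thr) → ACA (Thr) — synonymous.
Codon 3: UGG (Trp) → UGA (Stop) — nonsense.
Codon 4: UCA (Ser) → UGA (Stop) — nonsense.
Codon 5: ACC (Thr) → ACA (Thr) — synonymous.
Codon 6: GCU (Ala) → CCU (Pro) — missense.
Synonymous: 2 of 6.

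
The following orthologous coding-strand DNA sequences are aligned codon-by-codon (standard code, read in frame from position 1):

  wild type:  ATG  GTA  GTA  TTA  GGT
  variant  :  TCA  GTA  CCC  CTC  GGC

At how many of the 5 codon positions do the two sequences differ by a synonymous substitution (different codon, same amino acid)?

Codon 1: ATG Met / TCA Ser — nonsynonymous.
Codon 2: GTA Val / GTA Val — identical.
Codon 3: GTA Val / CCC Pro — nonsynonymous.
Codon 4: TTA Leu / CTC Leu — synonymous.
Codon 5: GGT Gly / GGC Gly — synonymous.
Synonymous differences: 2.

2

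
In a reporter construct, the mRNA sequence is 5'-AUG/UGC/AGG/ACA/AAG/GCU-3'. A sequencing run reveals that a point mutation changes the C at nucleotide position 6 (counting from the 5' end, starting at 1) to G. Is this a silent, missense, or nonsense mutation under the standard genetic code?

Position 6 falls in codon 2: UGC → Cys.
After the substitution the codon is UGG → Trp.
Cys ≠ Trp, so this is a missense mutation.

missense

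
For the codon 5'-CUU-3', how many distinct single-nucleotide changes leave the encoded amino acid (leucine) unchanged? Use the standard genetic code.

Position 1: none → 0 synonymous.
Position 2: none → 0 synonymous.
Position 3: CUC, CUA, CUG → 3 synonymous.
Total: 0 + 0 + 3 = 3.

3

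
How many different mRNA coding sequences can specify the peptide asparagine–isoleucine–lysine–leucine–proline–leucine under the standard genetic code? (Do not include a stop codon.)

1728

Asn: 2 codons.
Ile: 3 codons.
Lys: 2 codons.
Leu: 6 codons.
Pro: 4 codons.
Leu: 6 codons.
2 × 3 × 2 × 6 × 4 × 6 = 1728.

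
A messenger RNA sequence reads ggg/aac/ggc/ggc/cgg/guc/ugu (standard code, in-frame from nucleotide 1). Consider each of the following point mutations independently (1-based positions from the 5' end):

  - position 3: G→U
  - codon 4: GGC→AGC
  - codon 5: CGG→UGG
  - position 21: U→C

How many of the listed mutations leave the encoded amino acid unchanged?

Codon 1: GGG (Gly) → GGU (Gly) — synonymous.
Codon 4: GGC (Gly) → AGC (Ser) — missense.
Codon 5: CGG (Arg) → UGG (Trp) — missense.
Codon 7: UGU (Cys) → UGC (Cys) — synonymous.
Synonymous: 2 of 4.

2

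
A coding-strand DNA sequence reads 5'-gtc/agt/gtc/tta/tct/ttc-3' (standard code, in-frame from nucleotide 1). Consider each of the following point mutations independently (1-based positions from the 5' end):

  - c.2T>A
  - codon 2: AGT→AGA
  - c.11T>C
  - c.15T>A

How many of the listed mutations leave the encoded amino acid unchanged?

Codon 1: GTC (Val) → GAC (Asp) — missense.
Codon 2: AGT (Ser) → AGA (Arg) — missense.
Codon 4: TTA (Leu) → TCA (Ser) — missense.
Codon 5: TCT (Ser) → TCA (Ser) — synonymous.
Synonymous: 1 of 4.

1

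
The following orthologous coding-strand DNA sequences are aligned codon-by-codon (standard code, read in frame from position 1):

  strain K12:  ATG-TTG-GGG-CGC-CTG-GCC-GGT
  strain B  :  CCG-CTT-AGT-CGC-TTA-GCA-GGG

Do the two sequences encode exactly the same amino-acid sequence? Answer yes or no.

Codon 1: ATG Met / CCG Pro — nonsynonymous.
Codon 2: TTG Leu / CTT Leu — synonymous.
Codon 3: GGG Gly / AGT Ser — nonsynonymous.
Codon 4: CGC Arg / CGC Arg — identical.
Codon 5: CTG Leu / TTA Leu — synonymous.
Codon 6: GCC Ala / GCA Ala — synonymous.
Codon 7: GGT Gly / GGG Gly — synonymous.
Nonsynonymous differences: 2 → different protein.

no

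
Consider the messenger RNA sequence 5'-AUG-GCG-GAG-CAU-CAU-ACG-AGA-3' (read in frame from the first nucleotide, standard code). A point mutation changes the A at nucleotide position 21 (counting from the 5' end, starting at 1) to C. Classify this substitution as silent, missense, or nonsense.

missense

Position 21 falls in codon 7: AGA → Arg.
After the substitution the codon is AGC → Ser.
Arg ≠ Ser, so this is a missense mutation.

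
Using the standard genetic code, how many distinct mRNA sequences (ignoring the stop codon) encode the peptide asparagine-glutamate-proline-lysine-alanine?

Asn: 2 codons.
Glu: 2 codons.
Pro: 4 codons.
Lys: 2 codons.
Ala: 4 codons.
2 × 2 × 4 × 2 × 4 = 128.

128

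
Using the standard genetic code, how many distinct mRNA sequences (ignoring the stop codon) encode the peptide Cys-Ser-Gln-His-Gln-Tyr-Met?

192

Cys: 2 codons.
Ser: 6 codons.
Gln: 2 codons.
His: 2 codons.
Gln: 2 codons.
Tyr: 2 codons.
Met: 1 codon.
2 × 6 × 2 × 2 × 2 × 2 × 1 = 192.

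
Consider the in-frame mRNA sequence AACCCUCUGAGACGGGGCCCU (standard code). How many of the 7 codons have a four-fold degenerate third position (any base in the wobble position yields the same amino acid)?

Codon 1 AAC (Asn): third position 2-fold.
Codon 2 CCU (Pro): third position 4-fold.
Codon 3 CUG (Leu): third position 4-fold.
Codon 4 AGA (Arg): third position 2-fold.
Codon 5 CGG (Arg): third position 4-fold.
Codon 6 GGC (Gly): third position 4-fold.
Codon 7 CCU (Pro): third position 4-fold.
Four-fold degenerate third positions: 5.

5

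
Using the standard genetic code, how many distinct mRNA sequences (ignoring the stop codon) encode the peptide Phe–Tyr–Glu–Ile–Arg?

Phe: 2 codons.
Tyr: 2 codons.
Glu: 2 codons.
Ile: 3 codons.
Arg: 6 codons.
2 × 2 × 2 × 3 × 6 = 144.

144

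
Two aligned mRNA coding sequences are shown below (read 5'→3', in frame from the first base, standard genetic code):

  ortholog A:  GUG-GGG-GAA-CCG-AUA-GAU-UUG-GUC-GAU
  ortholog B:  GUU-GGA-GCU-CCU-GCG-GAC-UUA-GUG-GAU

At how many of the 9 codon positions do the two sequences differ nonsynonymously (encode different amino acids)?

Codon 1: GUG Val / GUU Val — synonymous.
Codon 2: GGG Gly / GGA Gly — synonymous.
Codon 3: GAA Glu / GCU Ala — nonsynonymous.
Codon 4: CCG Pro / CCU Pro — synonymous.
Codon 5: AUA Ile / GCG Ala — nonsynonymous.
Codon 6: GAU Asp / GAC Asp — synonymous.
Codon 7: UUG Leu / UUA Leu — synonymous.
Codon 8: GUC Val / GUG Val — synonymous.
Codon 9: GAU Asp / GAU Asp — identical.
Nonsynonymous differences: 2.

2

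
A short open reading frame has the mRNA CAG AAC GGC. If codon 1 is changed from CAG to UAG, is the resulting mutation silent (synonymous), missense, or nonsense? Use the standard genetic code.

nonsense

Position 1 falls in codon 1: CAG → Gln.
After the substitution the codon is UAG → Stop.
The new codon is a stop codon, so this is a nonsense mutation.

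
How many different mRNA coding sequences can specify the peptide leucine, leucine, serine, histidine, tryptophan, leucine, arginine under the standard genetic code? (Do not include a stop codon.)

Leu: 6 codons.
Leu: 6 codons.
Ser: 6 codons.
His: 2 codons.
Trp: 1 codon.
Leu: 6 codons.
Arg: 6 codons.
6 × 6 × 6 × 2 × 1 × 6 × 6 = 15552.

15552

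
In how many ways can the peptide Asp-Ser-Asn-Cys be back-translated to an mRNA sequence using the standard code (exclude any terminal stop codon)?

48

Asp: 2 codons.
Ser: 6 codons.
Asn: 2 codons.
Cys: 2 codons.
2 × 6 × 2 × 2 = 48.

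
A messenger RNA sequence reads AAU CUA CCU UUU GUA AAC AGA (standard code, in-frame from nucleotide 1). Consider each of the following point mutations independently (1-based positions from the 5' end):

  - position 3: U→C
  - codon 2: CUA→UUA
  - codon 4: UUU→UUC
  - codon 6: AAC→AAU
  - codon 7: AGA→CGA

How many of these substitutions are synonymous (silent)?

5

Codon 1: AAU (Asn) → AAC (Asn) — synonymous.
Codon 2: CUA (Leu) → UUA (Leu) — synonymous.
Codon 4: UUU (Phe) → UUC (Phe) — synonymous.
Codon 6: AAC (Asn) → AAU (Asn) — synonymous.
Codon 7: AGA (Arg) → CGA (Arg) — synonymous.
Synonymous: 5 of 5.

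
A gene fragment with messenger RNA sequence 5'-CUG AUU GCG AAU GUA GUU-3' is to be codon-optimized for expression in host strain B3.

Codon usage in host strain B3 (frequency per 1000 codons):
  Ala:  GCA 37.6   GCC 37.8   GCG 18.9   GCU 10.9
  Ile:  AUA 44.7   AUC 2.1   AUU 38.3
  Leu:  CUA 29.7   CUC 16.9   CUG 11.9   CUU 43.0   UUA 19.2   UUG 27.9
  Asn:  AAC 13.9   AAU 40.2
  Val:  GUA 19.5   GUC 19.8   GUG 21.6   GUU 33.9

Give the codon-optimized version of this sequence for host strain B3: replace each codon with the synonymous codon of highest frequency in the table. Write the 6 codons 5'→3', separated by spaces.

Codon 1 (Leu): best is CUU at 43.0.
Codon 2 (Ile): best is AUA at 44.7.
Codon 3 (Ala): best is GCC at 37.8.
Codon 4 (Asn): best is AAU at 40.2.
Codon 5 (Val): best is GUU at 33.9.
Codon 6 (Val): best is GUU at 33.9.

CUU AUA GCC AAU GUU GUU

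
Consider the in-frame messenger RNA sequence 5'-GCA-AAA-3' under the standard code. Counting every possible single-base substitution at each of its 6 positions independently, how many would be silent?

Codon 1 (GCA, Ala): 3 synonymous substitutions.
Codon 2 (AAA, Lys): 1 synonymous substitution.
Total: 3 + 1 = 4.

4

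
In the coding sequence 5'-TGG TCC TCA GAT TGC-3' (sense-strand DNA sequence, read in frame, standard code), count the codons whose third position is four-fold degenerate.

Codon 1 TGG (Trp): third position 1-fold.
Codon 2 TCC (Ser): third position 4-fold.
Codon 3 TCA (Ser): third position 4-fold.
Codon 4 GAT (Asp): third position 2-fold.
Codon 5 TGC (Cys): third position 2-fold.
Four-fold degenerate third positions: 2.

2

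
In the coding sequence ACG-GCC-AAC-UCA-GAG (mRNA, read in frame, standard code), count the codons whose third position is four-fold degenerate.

Codon 1 ACG (Thr): third position 4-fold.
Codon 2 GCC (Ala): third position 4-fold.
Codon 3 AAC (Asn): third position 2-fold.
Codon 4 UCA (Ser): third position 4-fold.
Codon 5 GAG (Glu): third position 2-fold.
Four-fold degenerate third positions: 3.

3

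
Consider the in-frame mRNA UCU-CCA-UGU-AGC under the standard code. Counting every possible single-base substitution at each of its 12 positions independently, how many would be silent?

8

Codon 1 (UCU, Ser): 3 synonymous substitutions.
Codon 2 (CCA, Pro): 3 synonymous substitutions.
Codon 3 (UGU, Cys): 1 synonymous substitution.
Codon 4 (AGC, Ser): 1 synonymous substitution.
Total: 3 + 3 + 1 + 1 = 8.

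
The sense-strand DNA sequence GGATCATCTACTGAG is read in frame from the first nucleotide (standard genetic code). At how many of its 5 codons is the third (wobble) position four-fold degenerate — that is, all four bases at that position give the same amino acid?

4

Codon 1 GGA (Gly): third position 4-fold.
Codon 2 TCA (Ser): third position 4-fold.
Codon 3 TCT (Ser): third position 4-fold.
Codon 4 ACT (Thr): third position 4-fold.
Codon 5 GAG (Glu): third position 2-fold.
Four-fold degenerate third positions: 4.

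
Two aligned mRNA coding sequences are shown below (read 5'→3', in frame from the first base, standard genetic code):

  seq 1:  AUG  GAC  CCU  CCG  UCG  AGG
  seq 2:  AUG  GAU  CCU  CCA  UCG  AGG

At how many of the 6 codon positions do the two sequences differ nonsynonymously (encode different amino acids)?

Codon 1: AUG Met / AUG Met — identical.
Codon 2: GAC Asp / GAU Asp — synonymous.
Codon 3: CCU Pro / CCU Pro — identical.
Codon 4: CCG Pro / CCA Pro — synonymous.
Codon 5: UCG Ser / UCG Ser — identical.
Codon 6: AGG Arg / AGG Arg — identical.
Nonsynonymous differences: 0.

0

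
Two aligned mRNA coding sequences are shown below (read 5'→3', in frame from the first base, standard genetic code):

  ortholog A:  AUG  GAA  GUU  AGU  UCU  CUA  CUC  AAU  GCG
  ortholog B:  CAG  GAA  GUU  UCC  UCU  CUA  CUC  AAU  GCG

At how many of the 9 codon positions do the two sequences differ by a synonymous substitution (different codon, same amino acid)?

Codon 1: AUG Met / CAG Gln — nonsynonymous.
Codon 2: GAA Glu / GAA Glu — identical.
Codon 3: GUU Val / GUU Val — identical.
Codon 4: AGU Ser / UCC Ser — synonymous.
Codon 5: UCU Ser / UCU Ser — identical.
Codon 6: CUA Leu / CUA Leu — identical.
Codon 7: CUC Leu / CUC Leu — identical.
Codon 8: AAU Asn / AAU Asn — identical.
Codon 9: GCG Ala / GCG Ala — identical.
Synonymous differences: 1.

1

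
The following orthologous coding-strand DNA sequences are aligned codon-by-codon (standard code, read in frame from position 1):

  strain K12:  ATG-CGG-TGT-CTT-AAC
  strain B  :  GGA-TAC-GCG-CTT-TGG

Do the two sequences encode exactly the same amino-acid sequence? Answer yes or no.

no

Codon 1: ATG Met / GGA Gly — nonsynonymous.
Codon 2: CGG Arg / TAC Tyr — nonsynonymous.
Codon 3: TGT Cys / GCG Ala — nonsynonymous.
Codon 4: CTT Leu / CTT Leu — identical.
Codon 5: AAC Asn / TGG Trp — nonsynonymous.
Nonsynonymous differences: 4 → different protein.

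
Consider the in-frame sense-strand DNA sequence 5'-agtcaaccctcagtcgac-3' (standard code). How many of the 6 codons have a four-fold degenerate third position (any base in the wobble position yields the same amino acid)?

3

Codon 1 AGT (Ser): third position 2-fold.
Codon 2 CAA (Gln): third position 2-fold.
Codon 3 CCC (Pro): third position 4-fold.
Codon 4 TCA (Ser): third position 4-fold.
Codon 5 GTC (Val): third position 4-fold.
Codon 6 GAC (Asp): third position 2-fold.
Four-fold degenerate third positions: 3.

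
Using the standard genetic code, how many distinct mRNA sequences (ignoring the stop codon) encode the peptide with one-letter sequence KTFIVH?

384

Lys: 2 codons.
Thr: 4 codons.
Phe: 2 codons.
Ile: 3 codons.
Val: 4 codons.
His: 2 codons.
2 × 4 × 2 × 3 × 4 × 2 = 384.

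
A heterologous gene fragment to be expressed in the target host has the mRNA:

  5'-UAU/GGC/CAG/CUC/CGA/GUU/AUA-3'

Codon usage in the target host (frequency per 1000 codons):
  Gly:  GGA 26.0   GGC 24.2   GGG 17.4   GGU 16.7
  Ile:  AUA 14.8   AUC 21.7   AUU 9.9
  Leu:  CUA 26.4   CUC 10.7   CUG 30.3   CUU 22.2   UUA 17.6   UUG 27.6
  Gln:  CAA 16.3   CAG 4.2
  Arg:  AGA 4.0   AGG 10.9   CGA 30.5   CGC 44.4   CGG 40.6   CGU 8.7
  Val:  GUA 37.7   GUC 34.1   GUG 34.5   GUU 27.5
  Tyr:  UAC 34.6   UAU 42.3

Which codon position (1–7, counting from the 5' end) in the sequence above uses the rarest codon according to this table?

3

Codon 1 UAU (Tyr): 42.3 per 1000.
Codon 2 GGC (Gly): 24.2 per 1000.
Codon 3 CAG (Gln): 4.2 per 1000.
Codon 4 CUC (Leu): 10.7 per 1000.
Codon 5 CGA (Arg): 30.5 per 1000.
Codon 6 GUU (Val): 27.5 per 1000.
Codon 7 AUA (Ile): 14.8 per 1000.
Lowest frequency is 4.2 at codon 3.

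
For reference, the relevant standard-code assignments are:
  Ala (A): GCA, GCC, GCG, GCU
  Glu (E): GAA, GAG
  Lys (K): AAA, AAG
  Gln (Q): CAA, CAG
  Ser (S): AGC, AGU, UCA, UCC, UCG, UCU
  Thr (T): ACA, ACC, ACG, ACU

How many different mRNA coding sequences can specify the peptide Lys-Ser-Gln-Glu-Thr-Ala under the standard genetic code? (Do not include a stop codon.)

Lys: 2 codons.
Ser: 6 codons.
Gln: 2 codons.
Glu: 2 codons.
Thr: 4 codons.
Ala: 4 codons.
2 × 6 × 2 × 2 × 4 × 4 = 768.

768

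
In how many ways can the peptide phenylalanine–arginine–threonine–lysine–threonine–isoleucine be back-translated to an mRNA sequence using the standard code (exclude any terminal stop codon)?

1152

Phe: 2 codons.
Arg: 6 codons.
Thr: 4 codons.
Lys: 2 codons.
Thr: 4 codons.
Ile: 3 codons.
2 × 6 × 4 × 2 × 4 × 3 = 1152.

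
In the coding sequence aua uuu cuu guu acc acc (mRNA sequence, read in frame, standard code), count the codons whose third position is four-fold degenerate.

Codon 1 AUA (Ile): third position 3-fold.
Codon 2 UUU (Phe): third position 2-fold.
Codon 3 CUU (Leu): third position 4-fold.
Codon 4 GUU (Val): third position 4-fold.
Codon 5 ACC (Thr): third position 4-fold.
Codon 6 ACC (Thr): third position 4-fold.
Four-fold degenerate third positions: 4.

4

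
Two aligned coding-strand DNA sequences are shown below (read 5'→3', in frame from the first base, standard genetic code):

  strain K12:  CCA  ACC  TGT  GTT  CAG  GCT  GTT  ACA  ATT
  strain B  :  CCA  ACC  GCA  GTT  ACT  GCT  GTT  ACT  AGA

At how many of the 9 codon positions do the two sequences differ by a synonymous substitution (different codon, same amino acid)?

1

Codon 1: CCA Pro / CCA Pro — identical.
Codon 2: ACC Thr / ACC Thr — identical.
Codon 3: TGT Cys / GCA Ala — nonsynonymous.
Codon 4: GTT Val / GTT Val — identical.
Codon 5: CAG Gln / ACT Thr — nonsynonymous.
Codon 6: GCT Ala / GCT Ala — identical.
Codon 7: GTT Val / GTT Val — identical.
Codon 8: ACA Thr / ACT Thr — synonymous.
Codon 9: ATT Ile / AGA Arg — nonsynonymous.
Synonymous differences: 1.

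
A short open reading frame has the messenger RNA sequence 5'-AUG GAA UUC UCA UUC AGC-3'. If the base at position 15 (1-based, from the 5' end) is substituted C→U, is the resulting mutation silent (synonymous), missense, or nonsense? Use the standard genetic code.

silent

Position 15 falls in codon 5: UUC → Phe.
After the substitution the codon is UUU → Phe.
Both encode Phe, so the change is synonymous.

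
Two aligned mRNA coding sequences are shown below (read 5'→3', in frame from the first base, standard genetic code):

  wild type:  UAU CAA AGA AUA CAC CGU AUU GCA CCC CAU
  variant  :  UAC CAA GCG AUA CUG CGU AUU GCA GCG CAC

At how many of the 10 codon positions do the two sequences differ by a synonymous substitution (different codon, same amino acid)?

2

Codon 1: UAU Tyr / UAC Tyr — synonymous.
Codon 2: CAA Gln / CAA Gln — identical.
Codon 3: AGA Arg / GCG Ala — nonsynonymous.
Codon 4: AUA Ile / AUA Ile — identical.
Codon 5: CAC His / CUG Leu — nonsynonymous.
Codon 6: CGU Arg / CGU Arg — identical.
Codon 7: AUU Ile / AUU Ile — identical.
Codon 8: GCA Ala / GCA Ala — identical.
Codon 9: CCC Pro / GCG Ala — nonsynonymous.
Codon 10: CAU His / CAC His — synonymous.
Synonymous differences: 2.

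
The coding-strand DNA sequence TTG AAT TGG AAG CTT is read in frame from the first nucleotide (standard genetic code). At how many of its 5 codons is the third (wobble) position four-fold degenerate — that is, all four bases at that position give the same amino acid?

Codon 1 TTG (Leu): third position 2-fold.
Codon 2 AAT (Asn): third position 2-fold.
Codon 3 TGG (Trp): third position 1-fold.
Codon 4 AAG (Lys): third position 2-fold.
Codon 5 CTT (Leu): third position 4-fold.
Four-fold degenerate third positions: 1.

1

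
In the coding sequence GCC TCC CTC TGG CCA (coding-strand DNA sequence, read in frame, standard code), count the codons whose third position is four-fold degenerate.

4

Codon 1 GCC (Ala): third position 4-fold.
Codon 2 TCC (Ser): third position 4-fold.
Codon 3 CTC (Leu): third position 4-fold.
Codon 4 TGG (Trp): third position 1-fold.
Codon 5 CCA (Pro): third position 4-fold.
Four-fold degenerate third positions: 4.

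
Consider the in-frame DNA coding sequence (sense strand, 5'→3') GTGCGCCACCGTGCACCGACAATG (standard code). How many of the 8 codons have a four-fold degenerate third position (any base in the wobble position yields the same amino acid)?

6

Codon 1 GTG (Val): third position 4-fold.
Codon 2 CGC (Arg): third position 4-fold.
Codon 3 CAC (His): third position 2-fold.
Codon 4 CGT (Arg): third position 4-fold.
Codon 5 GCA (Ala): third position 4-fold.
Codon 6 CCG (Pro): third position 4-fold.
Codon 7 ACA (Thr): third position 4-fold.
Codon 8 ATG (Met): third position 1-fold.
Four-fold degenerate third positions: 6.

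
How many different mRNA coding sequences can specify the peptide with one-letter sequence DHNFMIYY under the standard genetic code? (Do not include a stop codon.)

192

Asp: 2 codons.
His: 2 codons.
Asn: 2 codons.
Phe: 2 codons.
Met: 1 codon.
Ile: 3 codons.
Tyr: 2 codons.
Tyr: 2 codons.
2 × 2 × 2 × 2 × 1 × 3 × 2 × 2 = 192.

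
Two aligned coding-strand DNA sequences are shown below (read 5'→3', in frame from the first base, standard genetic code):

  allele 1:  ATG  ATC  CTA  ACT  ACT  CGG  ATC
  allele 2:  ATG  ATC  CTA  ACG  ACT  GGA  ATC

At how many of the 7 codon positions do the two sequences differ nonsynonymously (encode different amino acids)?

1

Codon 1: ATG Met / ATG Met — identical.
Codon 2: ATC Ile / ATC Ile — identical.
Codon 3: CTA Leu / CTA Leu — identical.
Codon 4: ACT Thr / ACG Thr — synonymous.
Codon 5: ACT Thr / ACT Thr — identical.
Codon 6: CGG Arg / GGA Gly — nonsynonymous.
Codon 7: ATC Ile / ATC Ile — identical.
Nonsynonymous differences: 1.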